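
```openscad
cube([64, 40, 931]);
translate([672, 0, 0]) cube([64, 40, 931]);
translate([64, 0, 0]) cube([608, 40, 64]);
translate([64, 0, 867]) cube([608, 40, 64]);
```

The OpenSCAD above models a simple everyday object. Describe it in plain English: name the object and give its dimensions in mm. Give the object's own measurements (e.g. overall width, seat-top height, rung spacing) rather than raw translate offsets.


A rectangular picture frame lying in the x–z plane (depth along y). The opening is 608 mm wide (x) by 803 mm tall (z), surrounded by a border 64 mm wide on all four sides. The frame is 40 mm deep and is made of two full-height vertical stiles with two horizontal rails fitted between them.


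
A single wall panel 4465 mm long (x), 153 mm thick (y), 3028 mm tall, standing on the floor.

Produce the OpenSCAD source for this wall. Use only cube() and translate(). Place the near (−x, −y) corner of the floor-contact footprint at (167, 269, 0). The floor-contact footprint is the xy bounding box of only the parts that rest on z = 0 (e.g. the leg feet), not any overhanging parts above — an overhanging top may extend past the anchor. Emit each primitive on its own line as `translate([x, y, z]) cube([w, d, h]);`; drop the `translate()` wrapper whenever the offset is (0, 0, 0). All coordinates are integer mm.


translate([167, 269, 0]) cube([4465, 153, 3028]);


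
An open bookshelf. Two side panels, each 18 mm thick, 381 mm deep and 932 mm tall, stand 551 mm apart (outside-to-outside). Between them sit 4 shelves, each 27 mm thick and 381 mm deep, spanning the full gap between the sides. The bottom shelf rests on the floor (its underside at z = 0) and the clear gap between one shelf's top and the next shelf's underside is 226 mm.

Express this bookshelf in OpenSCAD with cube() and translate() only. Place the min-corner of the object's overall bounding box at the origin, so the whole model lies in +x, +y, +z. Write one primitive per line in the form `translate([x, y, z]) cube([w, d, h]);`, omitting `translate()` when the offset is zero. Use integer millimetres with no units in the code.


cube([18, 381, 932]);
translate([533, 0, 0]) cube([18, 381, 932]);
translate([18, 0, 0]) cube([515, 381, 27]);
translate([18, 0, 253]) cube([515, 381, 27]);
translate([18, 0, 506]) cube([515, 381, 27]);
translate([18, 0, 759]) cube([515, 381, 27]);


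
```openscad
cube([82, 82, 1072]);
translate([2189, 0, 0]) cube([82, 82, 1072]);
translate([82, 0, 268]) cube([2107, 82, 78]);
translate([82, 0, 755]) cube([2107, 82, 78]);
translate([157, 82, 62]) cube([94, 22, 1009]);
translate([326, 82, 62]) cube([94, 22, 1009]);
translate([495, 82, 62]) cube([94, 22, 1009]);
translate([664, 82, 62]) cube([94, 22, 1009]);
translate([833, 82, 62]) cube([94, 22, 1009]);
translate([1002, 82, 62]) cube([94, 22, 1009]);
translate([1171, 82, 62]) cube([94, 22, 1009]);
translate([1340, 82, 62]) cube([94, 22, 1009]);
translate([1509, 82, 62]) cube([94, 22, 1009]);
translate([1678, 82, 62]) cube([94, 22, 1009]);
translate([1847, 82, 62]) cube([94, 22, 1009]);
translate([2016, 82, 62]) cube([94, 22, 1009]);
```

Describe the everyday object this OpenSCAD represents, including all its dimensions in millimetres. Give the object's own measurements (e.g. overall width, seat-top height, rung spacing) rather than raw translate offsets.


A fence section. Two 82×82 mm posts, 1072 mm tall, stand on the floor with a clear span of 2107 mm between their inner faces. Two horizontal rails of 82×78 mm section span the gap between the posts with their undersides at z = 268 mm and z = 755 mm, flush with the posts' −y face. 12 pickets, each 94 mm wide, 22 mm thick and 1009 mm tall, are fixed to the +y face of the rails with their bottoms at z = 62 mm, spaced across the span with a 75 mm gap after the −x post and between neighbouring pickets, with 79 mm left before the +x post.


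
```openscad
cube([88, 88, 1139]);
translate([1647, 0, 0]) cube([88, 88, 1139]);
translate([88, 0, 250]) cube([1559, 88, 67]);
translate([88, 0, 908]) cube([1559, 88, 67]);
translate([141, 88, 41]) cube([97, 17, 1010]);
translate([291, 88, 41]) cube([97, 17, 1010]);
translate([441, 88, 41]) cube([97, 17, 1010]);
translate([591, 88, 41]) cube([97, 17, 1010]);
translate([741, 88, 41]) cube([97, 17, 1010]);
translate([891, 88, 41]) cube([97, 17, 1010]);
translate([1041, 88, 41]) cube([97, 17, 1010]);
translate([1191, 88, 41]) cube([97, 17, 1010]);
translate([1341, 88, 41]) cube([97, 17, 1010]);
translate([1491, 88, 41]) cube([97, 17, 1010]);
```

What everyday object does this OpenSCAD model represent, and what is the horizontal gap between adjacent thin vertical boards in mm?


A fence section. The picket gap is 53 mm.

Two posts, two rails, 10 pickets — a fence section. Span 1559 mm holds 10 pickets of 97 mm with 11 equal gaps: ⌊(1559 − 10·97) / 11⌋ = 53 mm.


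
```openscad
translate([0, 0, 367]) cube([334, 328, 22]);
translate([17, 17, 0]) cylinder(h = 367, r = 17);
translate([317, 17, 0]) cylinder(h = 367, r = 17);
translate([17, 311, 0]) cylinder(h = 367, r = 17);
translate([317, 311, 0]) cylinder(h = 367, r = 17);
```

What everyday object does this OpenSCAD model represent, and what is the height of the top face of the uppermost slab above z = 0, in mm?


A stool. The seat height is 389 mm.

A 334×328×22 slab at z = 367 on four corner cylinders — a stool. The seat top is 367 + 22 = 389 mm.


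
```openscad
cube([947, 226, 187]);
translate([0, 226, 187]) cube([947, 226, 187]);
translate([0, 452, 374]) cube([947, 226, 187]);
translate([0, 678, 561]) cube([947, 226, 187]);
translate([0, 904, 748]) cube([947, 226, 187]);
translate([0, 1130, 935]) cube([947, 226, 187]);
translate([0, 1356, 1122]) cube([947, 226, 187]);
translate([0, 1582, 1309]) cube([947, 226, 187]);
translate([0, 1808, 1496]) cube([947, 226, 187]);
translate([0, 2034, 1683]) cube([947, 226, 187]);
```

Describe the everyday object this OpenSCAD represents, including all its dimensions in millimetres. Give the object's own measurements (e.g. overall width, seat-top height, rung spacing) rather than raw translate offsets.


A straight staircase of 10 solid steps. Each step is 947 mm wide (x), 226 mm deep (y, the going) and 187 mm tall (the rise). The first step rests on the floor; each subsequent step sits one going further in +y and one rise higher in +z, directly behind and above the previous step with no overlap.


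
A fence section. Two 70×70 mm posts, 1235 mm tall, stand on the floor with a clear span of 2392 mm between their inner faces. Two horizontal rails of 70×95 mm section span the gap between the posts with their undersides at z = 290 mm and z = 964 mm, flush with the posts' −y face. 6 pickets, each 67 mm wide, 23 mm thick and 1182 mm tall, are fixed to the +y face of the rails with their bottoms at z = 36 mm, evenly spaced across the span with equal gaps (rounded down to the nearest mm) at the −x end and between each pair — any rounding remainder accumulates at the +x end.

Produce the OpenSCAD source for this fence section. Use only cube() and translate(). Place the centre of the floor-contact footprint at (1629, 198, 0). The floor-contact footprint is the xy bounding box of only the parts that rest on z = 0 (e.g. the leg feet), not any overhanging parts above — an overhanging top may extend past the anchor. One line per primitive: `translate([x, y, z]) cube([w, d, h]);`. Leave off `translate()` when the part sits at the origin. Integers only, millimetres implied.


translate([363, 163, 0]) cube([70, 70, 1235]);
translate([2825, 163, 0]) cube([70, 70, 1235]);
translate([433, 163, 290]) cube([2392, 70, 95]);
translate([433, 163, 964]) cube([2392, 70, 95]);
translate([717, 233, 36]) cube([67, 23, 1182]);
translate([1068, 233, 36]) cube([67, 23, 1182]);
translate([1419, 233, 36]) cube([67, 23, 1182]);
translate([1770, 233, 36]) cube([67, 23, 1182]);
translate([2121, 233, 36]) cube([67, 23, 1182]);
translate([2472, 233, 36]) cube([67, 23, 1182]);


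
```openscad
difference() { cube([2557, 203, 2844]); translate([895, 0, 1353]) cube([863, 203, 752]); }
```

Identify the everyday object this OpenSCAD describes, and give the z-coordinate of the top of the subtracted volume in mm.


A wall with a window opening. The window head height is 2105 mm.

A wall with a rectangular opening subtracted — a window. Sill at z = 1353, opening 752 mm tall, so the head is at 1353 + 752 = 2105 mm.


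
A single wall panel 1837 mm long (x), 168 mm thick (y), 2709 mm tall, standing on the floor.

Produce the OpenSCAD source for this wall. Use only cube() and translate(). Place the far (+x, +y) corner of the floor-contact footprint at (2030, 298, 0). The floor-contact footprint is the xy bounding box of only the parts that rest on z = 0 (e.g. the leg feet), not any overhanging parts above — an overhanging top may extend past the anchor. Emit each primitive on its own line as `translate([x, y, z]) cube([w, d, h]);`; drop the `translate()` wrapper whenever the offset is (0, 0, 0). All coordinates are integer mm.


translate([193, 130, 0]) cube([1837, 168, 2709]);


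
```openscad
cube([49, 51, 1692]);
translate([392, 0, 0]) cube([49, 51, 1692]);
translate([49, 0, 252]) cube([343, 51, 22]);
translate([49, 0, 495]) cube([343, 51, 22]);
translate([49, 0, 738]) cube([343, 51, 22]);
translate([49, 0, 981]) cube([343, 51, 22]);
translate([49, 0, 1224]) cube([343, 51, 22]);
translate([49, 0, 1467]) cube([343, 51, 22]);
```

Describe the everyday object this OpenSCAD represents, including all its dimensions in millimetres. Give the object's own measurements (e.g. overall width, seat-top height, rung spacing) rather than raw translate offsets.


A straight ladder. Two 49×51 mm vertical rails, 1692 mm tall, stand 441 mm apart (outside-to-outside) with their front faces coplanar on the −y side. 6 rungs, each 51 mm deep and 22 mm tall, span between the inner faces of the rails, front faces flush with the rails. The lowest rung's underside is at z = 252 mm and rungs are spaced 243 mm apart (underside to underside).


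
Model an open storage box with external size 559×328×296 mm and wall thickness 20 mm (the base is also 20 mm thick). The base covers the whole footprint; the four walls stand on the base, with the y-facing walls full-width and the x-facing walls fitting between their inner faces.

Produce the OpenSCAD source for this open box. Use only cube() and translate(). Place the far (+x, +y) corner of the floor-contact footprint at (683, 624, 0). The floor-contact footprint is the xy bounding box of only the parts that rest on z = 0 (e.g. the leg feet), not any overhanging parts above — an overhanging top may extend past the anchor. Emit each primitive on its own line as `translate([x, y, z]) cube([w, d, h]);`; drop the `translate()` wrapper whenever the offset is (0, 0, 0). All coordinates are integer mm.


translate([124, 296, 0]) cube([559, 328, 20]);
translate([124, 296, 20]) cube([559, 20, 276]);
translate([124, 604, 20]) cube([559, 20, 276]);
translate([124, 316, 20]) cube([20, 288, 276]);
translate([663, 316, 20]) cube([20, 288, 276]);


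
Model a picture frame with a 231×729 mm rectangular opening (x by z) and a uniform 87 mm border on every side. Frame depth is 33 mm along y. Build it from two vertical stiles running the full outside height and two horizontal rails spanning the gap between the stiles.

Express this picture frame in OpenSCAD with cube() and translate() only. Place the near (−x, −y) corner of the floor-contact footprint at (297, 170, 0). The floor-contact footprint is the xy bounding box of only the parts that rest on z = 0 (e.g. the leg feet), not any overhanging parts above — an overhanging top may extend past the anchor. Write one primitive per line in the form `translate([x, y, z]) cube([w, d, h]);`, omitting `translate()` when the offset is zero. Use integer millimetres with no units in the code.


translate([297, 170, 0]) cube([87, 33, 903]);
translate([615, 170, 0]) cube([87, 33, 903]);
translate([384, 170, 0]) cube([231, 33, 87]);
translate([384, 170, 816]) cube([231, 33, 87]);


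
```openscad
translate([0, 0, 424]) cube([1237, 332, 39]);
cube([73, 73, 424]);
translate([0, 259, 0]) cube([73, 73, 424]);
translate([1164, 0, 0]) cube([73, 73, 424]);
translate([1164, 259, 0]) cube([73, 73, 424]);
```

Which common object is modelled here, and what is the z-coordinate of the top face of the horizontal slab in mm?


A bench. The seat-top height is 463 mm.

A long slab on four corner posts — a bench. The slab sits at z = 424 with thickness 39, so the top is 424 + 39 = 463 mm.


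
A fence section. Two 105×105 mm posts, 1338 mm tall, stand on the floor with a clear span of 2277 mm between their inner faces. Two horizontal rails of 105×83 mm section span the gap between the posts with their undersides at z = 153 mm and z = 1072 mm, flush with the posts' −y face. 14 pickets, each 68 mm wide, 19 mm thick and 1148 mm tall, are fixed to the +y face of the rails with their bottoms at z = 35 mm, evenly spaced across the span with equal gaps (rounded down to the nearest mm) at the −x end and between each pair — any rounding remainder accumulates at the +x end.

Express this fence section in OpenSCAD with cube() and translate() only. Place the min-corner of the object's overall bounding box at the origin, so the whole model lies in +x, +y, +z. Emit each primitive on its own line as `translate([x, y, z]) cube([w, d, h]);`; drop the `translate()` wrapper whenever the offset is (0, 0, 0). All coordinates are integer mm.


cube([105, 105, 1338]);
translate([2382, 0, 0]) cube([105, 105, 1338]);
translate([105, 0, 153]) cube([2277, 105, 83]);
translate([105, 0, 1072]) cube([2277, 105, 83]);
translate([193, 105, 35]) cube([68, 19, 1148]);
translate([349, 105, 35]) cube([68, 19, 1148]);
translate([505, 105, 35]) cube([68, 19, 1148]);
translate([661, 105, 35]) cube([68, 19, 1148]);
translate([817, 105, 35]) cube([68, 19, 1148]);
translate([973, 105, 35]) cube([68, 19, 1148]);
translate([1129, 105, 35]) cube([68, 19, 1148]);
translate([1285, 105, 35]) cube([68, 19, 1148]);
translate([1441, 105, 35]) cube([68, 19, 1148]);
translate([1597, 105, 35]) cube([68, 19, 1148]);
translate([1753, 105, 35]) cube([68, 19, 1148]);
translate([1909, 105, 35]) cube([68, 19, 1148]);
translate([2065, 105, 35]) cube([68, 19, 1148]);
translate([2221, 105, 35]) cube([68, 19, 1148]);


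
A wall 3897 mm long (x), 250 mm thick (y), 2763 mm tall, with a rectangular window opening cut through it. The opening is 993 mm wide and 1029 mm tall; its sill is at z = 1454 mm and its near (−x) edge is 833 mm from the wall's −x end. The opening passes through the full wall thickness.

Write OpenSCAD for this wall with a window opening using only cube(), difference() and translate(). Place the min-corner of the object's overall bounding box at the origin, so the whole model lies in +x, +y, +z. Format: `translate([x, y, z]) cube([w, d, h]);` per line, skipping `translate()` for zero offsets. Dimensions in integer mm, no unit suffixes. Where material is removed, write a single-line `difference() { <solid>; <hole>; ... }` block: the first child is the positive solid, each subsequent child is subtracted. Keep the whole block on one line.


difference() { cube([3897, 250, 2763]); translate([833, 0, 1454]) cube([993, 250, 1029]); }


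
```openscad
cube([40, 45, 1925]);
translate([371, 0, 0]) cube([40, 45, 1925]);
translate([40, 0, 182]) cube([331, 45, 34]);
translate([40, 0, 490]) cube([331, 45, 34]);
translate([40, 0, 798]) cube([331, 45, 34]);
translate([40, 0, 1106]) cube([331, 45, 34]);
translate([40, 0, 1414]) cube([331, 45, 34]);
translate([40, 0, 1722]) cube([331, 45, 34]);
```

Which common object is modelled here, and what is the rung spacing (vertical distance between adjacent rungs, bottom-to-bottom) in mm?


A ladder. The rung spacing is 308 mm.

Two tall 40×45 posts with 6 short bars between them — a ladder. Adjacent rungs sit at z = 182 and z = 490, so the spacing is 490 − 182 = 308 mm.


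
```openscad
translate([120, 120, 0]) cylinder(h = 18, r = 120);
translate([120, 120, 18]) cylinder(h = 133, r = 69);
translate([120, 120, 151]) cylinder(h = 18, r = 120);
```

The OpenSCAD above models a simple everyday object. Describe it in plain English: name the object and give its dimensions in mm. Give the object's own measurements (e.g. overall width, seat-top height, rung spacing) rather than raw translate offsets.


A spool: two coaxial disc flanges of radius 120 mm and thickness 18 mm, joined by a core cylinder of radius 69 mm and height 133 mm. The lower flange rests on z = 0 and the three cylinders share a vertical axis.


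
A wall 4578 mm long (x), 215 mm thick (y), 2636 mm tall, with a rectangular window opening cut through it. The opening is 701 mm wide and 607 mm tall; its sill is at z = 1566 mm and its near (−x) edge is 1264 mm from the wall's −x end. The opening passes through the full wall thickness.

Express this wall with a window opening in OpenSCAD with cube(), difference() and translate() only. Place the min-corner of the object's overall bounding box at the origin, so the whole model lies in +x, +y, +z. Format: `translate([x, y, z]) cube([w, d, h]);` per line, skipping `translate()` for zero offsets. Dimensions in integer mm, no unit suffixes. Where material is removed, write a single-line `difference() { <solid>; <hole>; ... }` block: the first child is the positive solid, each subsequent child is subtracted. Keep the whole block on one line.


difference() { cube([4578, 215, 2636]); translate([1264, 0, 1566]) cube([701, 215, 607]); }


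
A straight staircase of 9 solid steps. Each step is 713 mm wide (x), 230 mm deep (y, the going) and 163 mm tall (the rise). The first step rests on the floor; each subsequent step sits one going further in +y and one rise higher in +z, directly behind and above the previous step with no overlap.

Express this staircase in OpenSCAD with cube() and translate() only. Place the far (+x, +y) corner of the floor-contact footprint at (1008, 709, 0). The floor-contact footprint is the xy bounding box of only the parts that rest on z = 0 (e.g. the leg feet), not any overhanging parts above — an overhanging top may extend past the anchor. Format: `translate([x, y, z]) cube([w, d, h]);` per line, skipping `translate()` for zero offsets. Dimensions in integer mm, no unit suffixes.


translate([295, 479, 0]) cube([713, 230, 163]);
translate([295, 709, 163]) cube([713, 230, 163]);
translate([295, 939, 326]) cube([713, 230, 163]);
translate([295, 1169, 489]) cube([713, 230, 163]);
translate([295, 1399, 652]) cube([713, 230, 163]);
translate([295, 1629, 815]) cube([713, 230, 163]);
translate([295, 1859, 978]) cube([713, 230, 163]);
translate([295, 2089, 1141]) cube([713, 230, 163]);
translate([295, 2319, 1304]) cube([713, 230, 163]);


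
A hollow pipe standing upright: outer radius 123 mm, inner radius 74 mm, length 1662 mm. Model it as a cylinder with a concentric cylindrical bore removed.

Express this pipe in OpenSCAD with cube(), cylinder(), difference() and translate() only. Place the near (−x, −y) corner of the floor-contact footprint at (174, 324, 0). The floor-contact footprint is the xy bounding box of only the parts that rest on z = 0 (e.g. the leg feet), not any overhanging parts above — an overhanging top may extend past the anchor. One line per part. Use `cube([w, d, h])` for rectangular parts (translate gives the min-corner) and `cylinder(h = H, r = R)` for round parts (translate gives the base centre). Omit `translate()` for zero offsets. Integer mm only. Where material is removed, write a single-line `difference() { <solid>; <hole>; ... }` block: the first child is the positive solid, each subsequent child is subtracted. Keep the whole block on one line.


difference() { translate([297, 447, 0]) cylinder(h = 1662, r = 123); translate([297, 447, 0]) cylinder(h = 1662, r = 74); }


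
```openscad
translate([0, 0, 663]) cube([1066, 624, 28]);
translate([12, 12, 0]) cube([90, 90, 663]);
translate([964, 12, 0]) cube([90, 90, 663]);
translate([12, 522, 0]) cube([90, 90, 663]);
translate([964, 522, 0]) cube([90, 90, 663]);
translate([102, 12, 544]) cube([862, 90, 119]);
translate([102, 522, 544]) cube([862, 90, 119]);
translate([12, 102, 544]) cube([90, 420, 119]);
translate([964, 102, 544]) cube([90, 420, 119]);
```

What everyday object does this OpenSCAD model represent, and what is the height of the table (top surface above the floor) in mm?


A table. The table height is 691 mm.

A 1066×624×28 slab sits at z = 663 on four 90 mm square posts — a table. The top surface is at 663 + 28 = 691 mm.


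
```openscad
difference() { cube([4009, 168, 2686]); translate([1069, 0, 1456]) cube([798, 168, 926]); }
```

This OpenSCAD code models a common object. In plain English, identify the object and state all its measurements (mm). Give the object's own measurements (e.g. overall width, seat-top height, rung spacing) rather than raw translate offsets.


A wall 4009 mm long (x), 168 mm thick (y), 2686 mm tall, with a rectangular window opening cut through it. The opening is 798 mm wide and 926 mm tall; its sill is at z = 1456 mm and its near (−x) edge is 1069 mm from the wall's −x end. The opening passes through the full wall thickness.


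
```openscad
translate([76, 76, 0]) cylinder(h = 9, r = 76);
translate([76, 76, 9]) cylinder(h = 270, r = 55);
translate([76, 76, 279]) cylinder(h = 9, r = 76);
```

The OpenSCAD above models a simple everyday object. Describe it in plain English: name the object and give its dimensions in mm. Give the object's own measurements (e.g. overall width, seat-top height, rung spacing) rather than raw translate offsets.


A spool: two coaxial disc flanges of radius 76 mm and thickness 9 mm, joined by a core cylinder of radius 55 mm and height 270 mm. The lower flange rests on z = 0 and the three cylinders share a vertical axis.


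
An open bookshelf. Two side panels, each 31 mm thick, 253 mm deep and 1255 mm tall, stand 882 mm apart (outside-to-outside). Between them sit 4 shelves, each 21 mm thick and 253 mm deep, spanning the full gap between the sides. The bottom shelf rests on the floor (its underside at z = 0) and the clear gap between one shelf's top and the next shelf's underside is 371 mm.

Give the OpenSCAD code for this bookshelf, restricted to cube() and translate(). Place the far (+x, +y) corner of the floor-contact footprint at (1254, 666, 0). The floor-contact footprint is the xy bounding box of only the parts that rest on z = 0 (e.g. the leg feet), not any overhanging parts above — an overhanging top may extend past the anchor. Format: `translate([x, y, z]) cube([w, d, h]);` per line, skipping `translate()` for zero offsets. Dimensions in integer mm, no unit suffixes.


translate([372, 413, 0]) cube([31, 253, 1255]);
translate([1223, 413, 0]) cube([31, 253, 1255]);
translate([403, 413, 0]) cube([820, 253, 21]);
translate([403, 413, 392]) cube([820, 253, 21]);
translate([403, 413, 784]) cube([820, 253, 21]);
translate([403, 413, 1176]) cube([820, 253, 21]);


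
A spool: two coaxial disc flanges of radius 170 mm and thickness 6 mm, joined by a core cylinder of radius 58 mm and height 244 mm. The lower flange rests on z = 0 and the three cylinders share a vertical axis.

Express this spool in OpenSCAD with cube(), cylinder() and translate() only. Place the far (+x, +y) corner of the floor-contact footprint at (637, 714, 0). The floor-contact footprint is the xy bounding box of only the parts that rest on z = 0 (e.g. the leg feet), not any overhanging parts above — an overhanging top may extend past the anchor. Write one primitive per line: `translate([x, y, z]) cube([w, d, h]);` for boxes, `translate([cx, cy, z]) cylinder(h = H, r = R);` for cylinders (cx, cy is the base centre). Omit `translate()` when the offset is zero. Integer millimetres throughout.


translate([467, 544, 0]) cylinder(h = 6, r = 170);
translate([467, 544, 6]) cylinder(h = 244, r = 58);
translate([467, 544, 250]) cylinder(h = 6, r = 170);


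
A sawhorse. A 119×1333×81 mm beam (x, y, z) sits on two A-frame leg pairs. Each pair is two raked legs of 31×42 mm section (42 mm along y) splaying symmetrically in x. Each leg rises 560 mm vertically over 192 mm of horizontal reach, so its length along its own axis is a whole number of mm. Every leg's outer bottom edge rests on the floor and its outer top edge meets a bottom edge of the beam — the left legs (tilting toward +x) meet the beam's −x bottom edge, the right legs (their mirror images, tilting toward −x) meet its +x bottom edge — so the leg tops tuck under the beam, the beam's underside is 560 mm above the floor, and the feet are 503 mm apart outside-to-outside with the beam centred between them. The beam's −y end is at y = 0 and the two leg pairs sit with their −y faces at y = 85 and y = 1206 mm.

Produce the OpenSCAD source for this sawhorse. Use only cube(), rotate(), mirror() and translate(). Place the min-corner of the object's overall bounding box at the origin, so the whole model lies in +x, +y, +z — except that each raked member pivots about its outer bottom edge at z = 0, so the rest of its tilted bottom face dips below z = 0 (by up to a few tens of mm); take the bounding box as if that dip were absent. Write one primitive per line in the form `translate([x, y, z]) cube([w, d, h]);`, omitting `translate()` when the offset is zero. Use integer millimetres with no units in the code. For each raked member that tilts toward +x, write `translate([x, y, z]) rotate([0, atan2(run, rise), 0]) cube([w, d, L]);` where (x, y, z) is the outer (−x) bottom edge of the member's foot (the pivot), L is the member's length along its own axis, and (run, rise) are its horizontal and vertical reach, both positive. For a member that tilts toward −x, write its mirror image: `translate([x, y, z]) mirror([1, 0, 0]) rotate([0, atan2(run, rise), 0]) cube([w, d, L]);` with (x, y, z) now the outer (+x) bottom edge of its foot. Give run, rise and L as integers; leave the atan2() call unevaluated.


// leg length = √(192² + 560²) = 592
// right-leg outer foot x = 2·192 + 119 = 503
// beam min-corner = (192, 0, 560)
translate([192, 0, 560]) cube([119, 1333, 81]);
translate([0, 85, 0]) rotate([0, atan2(192, 560), 0]) cube([31, 42, 592]);
translate([503, 85, 0]) mirror([1, 0, 0]) rotate([0, atan2(192, 560), 0]) cube([31, 42, 592]);
translate([0, 1206, 0]) rotate([0, atan2(192, 560), 0]) cube([31, 42, 592]);
translate([503, 1206, 0]) mirror([1, 0, 0]) rotate([0, atan2(192, 560), 0]) cube([31, 42, 592]);


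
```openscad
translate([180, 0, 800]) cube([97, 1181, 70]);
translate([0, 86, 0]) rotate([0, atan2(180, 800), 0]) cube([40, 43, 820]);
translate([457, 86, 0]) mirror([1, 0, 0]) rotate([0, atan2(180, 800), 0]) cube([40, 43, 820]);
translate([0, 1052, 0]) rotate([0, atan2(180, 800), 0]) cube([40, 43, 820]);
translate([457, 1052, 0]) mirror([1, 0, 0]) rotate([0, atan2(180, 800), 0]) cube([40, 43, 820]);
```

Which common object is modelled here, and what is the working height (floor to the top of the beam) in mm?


A sawhorse. The overall height is 870 mm.

A beam across two mirrored pairs of raked legs — a sawhorse. The beam's underside is at z = 800 (matching the legs' vertical rise in atan2(180, 800)) and the beam is 70 mm tall, so its top is at 800 + 70 = 870 mm. The raked legs top out at the beam's underside, so that is the highest point.


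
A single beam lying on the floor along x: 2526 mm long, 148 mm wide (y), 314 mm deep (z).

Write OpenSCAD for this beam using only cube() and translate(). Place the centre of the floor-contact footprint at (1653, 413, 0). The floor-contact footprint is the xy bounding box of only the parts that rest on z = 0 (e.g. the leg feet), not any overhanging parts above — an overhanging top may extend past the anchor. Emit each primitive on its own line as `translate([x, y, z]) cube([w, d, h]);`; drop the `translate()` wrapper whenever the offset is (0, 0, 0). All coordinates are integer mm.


translate([390, 339, 0]) cube([2526, 148, 314]);


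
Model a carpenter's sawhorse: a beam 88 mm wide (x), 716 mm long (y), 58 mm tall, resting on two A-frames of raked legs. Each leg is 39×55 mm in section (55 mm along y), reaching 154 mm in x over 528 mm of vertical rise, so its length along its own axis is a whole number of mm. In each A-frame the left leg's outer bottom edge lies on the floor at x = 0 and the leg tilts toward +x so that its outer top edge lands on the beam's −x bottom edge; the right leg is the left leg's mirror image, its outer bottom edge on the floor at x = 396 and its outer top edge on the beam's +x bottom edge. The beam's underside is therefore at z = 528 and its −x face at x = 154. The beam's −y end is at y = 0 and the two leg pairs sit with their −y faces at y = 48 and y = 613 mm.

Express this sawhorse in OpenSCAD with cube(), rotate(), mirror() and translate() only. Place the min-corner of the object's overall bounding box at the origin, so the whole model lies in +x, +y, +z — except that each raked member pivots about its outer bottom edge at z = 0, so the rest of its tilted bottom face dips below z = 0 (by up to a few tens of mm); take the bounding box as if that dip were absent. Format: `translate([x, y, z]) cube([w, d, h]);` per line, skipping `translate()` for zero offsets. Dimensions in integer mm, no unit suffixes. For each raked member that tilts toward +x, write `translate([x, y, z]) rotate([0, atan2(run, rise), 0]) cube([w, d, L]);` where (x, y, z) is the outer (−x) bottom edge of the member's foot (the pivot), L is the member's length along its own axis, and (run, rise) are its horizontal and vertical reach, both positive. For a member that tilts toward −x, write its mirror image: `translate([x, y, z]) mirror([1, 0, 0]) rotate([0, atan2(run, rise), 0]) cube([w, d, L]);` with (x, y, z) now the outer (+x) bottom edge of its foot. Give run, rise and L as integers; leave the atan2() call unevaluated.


translate([154, 0, 528]) cube([88, 716, 58]);
translate([0, 48, 0]) rotate([0, atan2(154, 528), 0]) cube([39, 55, 550]);
translate([396, 48, 0]) mirror([1, 0, 0]) rotate([0, atan2(154, 528), 0]) cube([39, 55, 550]);
translate([0, 613, 0]) rotate([0, atan2(154, 528), 0]) cube([39, 55, 550]);
translate([396, 613, 0]) mirror([1, 0, 0]) rotate([0, atan2(154, 528), 0]) cube([39, 55, 550]);


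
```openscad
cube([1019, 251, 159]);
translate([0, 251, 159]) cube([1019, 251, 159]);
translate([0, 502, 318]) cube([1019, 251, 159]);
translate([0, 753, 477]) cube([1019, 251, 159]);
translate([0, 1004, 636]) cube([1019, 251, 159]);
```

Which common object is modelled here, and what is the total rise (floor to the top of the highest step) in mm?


A staircase. The total rise is 795 mm.

5 identical blocks, each offset up and back from the previous — a staircase. Each step is 159 mm tall and there are 5 of them, so the total rise is 5 × 159 = 795 mm.


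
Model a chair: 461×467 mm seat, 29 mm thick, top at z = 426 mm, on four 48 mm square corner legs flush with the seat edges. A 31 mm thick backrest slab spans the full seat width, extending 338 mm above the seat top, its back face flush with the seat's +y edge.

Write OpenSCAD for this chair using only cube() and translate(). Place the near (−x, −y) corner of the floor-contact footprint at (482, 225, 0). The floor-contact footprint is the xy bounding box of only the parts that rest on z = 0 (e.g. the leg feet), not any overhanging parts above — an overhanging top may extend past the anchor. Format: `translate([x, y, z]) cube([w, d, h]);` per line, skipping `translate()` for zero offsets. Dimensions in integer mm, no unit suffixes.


translate([482, 225, 397]) cube([461, 467, 29]);
translate([482, 225, 0]) cube([48, 48, 397]);
translate([895, 225, 0]) cube([48, 48, 397]);
translate([482, 644, 0]) cube([48, 48, 397]);
translate([895, 644, 0]) cube([48, 48, 397]);
translate([482, 661, 426]) cube([461, 31, 338]);


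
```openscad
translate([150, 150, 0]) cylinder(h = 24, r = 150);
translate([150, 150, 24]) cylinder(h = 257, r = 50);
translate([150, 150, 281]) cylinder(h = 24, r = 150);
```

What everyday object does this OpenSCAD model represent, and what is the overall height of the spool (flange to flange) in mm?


A spool. The overall height is 305 mm.

Three coaxial cylinders, large–small–large — a spool. Two 24 mm flanges and a 257 mm core give 24 + 257 + 24 = 305 mm.


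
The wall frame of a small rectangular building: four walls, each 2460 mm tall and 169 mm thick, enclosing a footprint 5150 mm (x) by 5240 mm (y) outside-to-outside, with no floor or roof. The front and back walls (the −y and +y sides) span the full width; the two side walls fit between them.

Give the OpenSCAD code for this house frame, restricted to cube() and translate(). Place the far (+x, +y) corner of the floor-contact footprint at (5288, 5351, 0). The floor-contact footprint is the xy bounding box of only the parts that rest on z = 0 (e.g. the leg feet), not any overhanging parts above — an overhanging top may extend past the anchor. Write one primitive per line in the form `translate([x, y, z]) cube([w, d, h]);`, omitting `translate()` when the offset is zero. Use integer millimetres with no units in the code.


translate([138, 111, 0]) cube([5150, 169, 2460]);
translate([138, 5182, 0]) cube([5150, 169, 2460]);
translate([138, 280, 0]) cube([169, 4902, 2460]);
translate([5119, 280, 0]) cube([169, 4902, 2460]);


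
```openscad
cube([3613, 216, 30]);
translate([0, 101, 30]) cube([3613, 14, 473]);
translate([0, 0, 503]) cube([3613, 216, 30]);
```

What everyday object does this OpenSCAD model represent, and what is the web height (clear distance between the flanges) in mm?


An I-beam. The web height is 473 mm.

Two wide flanges with a thin centred web — an I-beam. Overall 533 mm minus two 30 mm flanges gives a web of 533 − 2·30 = 473 mm.


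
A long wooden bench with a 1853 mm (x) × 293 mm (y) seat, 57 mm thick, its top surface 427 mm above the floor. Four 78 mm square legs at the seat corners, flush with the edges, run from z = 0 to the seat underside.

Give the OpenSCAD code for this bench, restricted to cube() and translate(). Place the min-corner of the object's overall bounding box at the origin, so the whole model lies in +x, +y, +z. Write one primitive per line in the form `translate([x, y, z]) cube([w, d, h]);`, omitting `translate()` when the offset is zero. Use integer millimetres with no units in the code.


translate([0, 0, 370]) cube([1853, 293, 57]);
cube([78, 78, 370]);
translate([0, 215, 0]) cube([78, 78, 370]);
translate([1775, 0, 0]) cube([78, 78, 370]);
translate([1775, 215, 0]) cube([78, 78, 370]);


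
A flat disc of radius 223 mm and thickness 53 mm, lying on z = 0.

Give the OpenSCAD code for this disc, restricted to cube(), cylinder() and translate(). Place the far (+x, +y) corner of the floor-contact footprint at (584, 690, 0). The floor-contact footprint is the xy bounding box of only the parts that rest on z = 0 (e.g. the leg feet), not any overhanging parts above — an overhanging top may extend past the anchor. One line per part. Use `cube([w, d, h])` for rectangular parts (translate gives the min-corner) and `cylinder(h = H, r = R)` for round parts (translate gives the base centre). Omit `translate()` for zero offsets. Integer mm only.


translate([361, 467, 0]) cylinder(h = 53, r = 223);


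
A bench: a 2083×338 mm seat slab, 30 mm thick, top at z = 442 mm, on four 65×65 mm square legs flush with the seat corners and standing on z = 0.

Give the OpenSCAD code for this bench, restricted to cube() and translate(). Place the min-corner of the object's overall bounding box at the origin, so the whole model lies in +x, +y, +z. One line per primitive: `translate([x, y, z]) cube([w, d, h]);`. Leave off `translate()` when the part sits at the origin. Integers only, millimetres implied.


// leg_h = 442 − 30 = 412
translate([0, 0, 412]) cube([2083, 338, 30]);
cube([65, 65, 412]);
translate([0, 273, 0]) cube([65, 65, 412]);
translate([2018, 0, 0]) cube([65, 65, 412]);
translate([2018, 273, 0]) cube([65, 65, 412]);


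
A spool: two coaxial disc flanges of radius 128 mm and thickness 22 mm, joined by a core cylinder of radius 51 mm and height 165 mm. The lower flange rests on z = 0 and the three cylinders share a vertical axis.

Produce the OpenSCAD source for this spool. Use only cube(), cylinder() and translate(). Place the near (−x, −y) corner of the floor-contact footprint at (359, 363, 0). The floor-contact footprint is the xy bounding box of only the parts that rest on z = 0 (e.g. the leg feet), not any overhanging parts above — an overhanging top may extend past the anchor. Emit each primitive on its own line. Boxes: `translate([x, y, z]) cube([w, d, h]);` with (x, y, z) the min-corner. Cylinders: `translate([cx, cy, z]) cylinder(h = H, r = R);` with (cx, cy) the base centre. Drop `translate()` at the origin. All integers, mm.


translate([487, 491, 0]) cylinder(h = 22, r = 128);
translate([487, 491, 22]) cylinder(h = 165, r = 51);
translate([487, 491, 187]) cylinder(h = 22, r = 128);


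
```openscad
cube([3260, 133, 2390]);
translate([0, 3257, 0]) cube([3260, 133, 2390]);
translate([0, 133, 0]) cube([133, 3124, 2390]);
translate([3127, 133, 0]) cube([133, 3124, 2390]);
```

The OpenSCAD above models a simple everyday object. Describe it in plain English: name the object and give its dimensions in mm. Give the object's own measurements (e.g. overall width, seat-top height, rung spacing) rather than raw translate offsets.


The wall frame of a small rectangular building: four walls, each 2390 mm tall and 133 mm thick, enclosing a footprint 3260 mm (x) by 3390 mm (y) outside-to-outside, with no floor or roof. The front and back walls (the −y and +y sides) span the full width; the two side walls fit between them.


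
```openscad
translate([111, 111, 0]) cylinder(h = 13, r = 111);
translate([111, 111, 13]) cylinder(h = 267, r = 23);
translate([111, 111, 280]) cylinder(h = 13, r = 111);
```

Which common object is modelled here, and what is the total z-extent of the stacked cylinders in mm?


A spool. The overall height is 293 mm.

Three coaxial cylinders, large–small–large — a spool. Two 13 mm flanges and a 267 mm core give 13 + 267 + 13 = 293 mm.


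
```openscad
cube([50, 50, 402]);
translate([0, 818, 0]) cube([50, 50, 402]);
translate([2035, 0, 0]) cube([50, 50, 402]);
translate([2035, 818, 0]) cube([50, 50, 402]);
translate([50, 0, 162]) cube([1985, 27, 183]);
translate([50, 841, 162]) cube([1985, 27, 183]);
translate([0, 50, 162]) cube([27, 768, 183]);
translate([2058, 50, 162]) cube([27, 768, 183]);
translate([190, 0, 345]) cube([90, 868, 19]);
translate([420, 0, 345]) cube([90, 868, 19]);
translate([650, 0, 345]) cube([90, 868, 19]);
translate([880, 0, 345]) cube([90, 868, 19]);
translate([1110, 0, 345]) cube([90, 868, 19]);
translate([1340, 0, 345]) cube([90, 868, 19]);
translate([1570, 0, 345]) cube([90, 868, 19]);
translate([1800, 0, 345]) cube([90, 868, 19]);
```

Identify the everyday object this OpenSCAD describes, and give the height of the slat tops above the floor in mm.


A bed frame. The slat-top height is 364 mm.

Four posts, four rails, and a row of slats — a bed frame. Slats sit on the rails at z = 162 + 183 = 345; with slat thickness 19, the top is 364 mm.


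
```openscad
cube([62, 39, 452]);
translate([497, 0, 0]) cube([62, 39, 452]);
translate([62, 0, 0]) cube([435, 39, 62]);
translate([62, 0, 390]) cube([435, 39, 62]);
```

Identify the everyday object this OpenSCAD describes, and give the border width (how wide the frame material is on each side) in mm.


A picture frame. The border width is 62 mm.

Four thin pieces enclosing a rectangular opening — a picture frame. The two full-height stiles are 452 mm tall; the top rail sits at z = 390 and is 62 mm tall, so the border above the opening is 452 − 390 = 62 mm, matching the stile x-width.


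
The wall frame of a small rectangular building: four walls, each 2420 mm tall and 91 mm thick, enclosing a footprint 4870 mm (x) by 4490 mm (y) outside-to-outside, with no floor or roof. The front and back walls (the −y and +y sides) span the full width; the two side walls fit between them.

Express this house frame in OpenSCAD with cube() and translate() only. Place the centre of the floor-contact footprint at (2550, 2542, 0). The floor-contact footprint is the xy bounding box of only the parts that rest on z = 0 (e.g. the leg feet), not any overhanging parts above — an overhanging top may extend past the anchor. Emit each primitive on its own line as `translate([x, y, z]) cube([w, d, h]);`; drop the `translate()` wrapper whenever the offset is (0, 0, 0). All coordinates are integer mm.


translate([115, 297, 0]) cube([4870, 91, 2420]);
translate([115, 4696, 0]) cube([4870, 91, 2420]);
translate([115, 388, 0]) cube([91, 4308, 2420]);
translate([4894, 388, 0]) cube([91, 4308, 2420]);
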